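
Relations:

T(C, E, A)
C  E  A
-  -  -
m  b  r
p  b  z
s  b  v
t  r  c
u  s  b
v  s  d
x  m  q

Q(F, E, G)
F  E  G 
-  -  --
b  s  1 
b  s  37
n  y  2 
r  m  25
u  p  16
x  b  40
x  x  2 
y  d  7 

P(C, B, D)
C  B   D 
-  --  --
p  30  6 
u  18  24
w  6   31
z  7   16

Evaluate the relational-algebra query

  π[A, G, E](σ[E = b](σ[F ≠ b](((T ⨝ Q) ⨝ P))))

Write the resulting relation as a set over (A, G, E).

{(z, 40, b)}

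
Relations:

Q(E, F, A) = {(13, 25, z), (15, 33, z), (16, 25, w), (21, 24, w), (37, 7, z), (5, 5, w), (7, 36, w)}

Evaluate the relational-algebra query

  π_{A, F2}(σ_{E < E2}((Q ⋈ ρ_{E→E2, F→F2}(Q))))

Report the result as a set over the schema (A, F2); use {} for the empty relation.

ρ[E→E2, F→F2]: schema becomes (E2, F2, A); tuples unchanged.
Natural join on A: {(13, 25, z, 13, 25), (13, 25, z, 15, 33), (13, 25, z, 37, 7), (15, 33, z, 13, 25), (15, 33, z, 15, 33), (15, 33, z, 37, 7), (16, 25, w, 16, 25), (16, 25, w, 21, 24), (16, 25, w, 5, 5), (16, 25, w, 7, 36), (21, 24, w, 16, 25), (21, 24, w, 21, 24), (21, 24, w, 5, 5), (21, 24, w, 7, 36), (37, 7, z, 13, 25), (37, 7, z, 15, 33), (37, 7, z, 37, 7), (5, 5, w, 16, 25), (5, 5, w, 21, 24), (5, 5, w, 5, 5), (5, 5, w, 7, 36), (7, 36, w, 16, 25), (7, 36, w, 21, 24), (7, 36, w, 5, 5), (7, 36, w, 7, 36)}
Apply σ_{E < E2}; surviving tuples: {(13, 25, z, 15, 33), (13, 25, z, 37, 7), (15, 33, z, 37, 7), (16, 25, w, 21, 24), (5, 5, w, 16, 25), (5, 5, w, 21, 24), (5, 5, w, 7, 36), (7, 36, w, 16, 25), (7, 36, w, 21, 24)}
Keep only column(s) A, F2 (4 duplicate(s) eliminated): {(w, 24), (w, 25), (w, 36), (z, 33), (z, 7)}

{(w, 24), (w, 25), (w, 36), (z, 33), (z, 7)}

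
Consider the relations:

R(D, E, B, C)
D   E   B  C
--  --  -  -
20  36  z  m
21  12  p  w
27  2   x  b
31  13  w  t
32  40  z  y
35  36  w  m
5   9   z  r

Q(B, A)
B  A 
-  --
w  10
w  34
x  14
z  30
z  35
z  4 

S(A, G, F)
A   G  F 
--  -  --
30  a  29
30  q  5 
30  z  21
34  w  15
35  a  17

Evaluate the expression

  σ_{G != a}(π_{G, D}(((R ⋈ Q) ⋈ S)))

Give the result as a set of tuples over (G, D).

Joining R and Q on B yields {(20, 36, z, m, 30), (20, 36, z, m, 35), (20, 36, z, m, 4), (27, 2, x, b, 14), (31, 13, w, t, 10), (31, 13, w, t, 34), (32, 40, z, y, 30), (32, 40, z, y, 35), (32, 40, z, y, 4), (35, 36, w, m, 10), (35, 36, w, m, 34), (5, 9, z, r, 30), (5, 9, z, r, 35), (5, 9, z, r, 4)}.
Joining (R ⋈ Q) and S on A yields {(20, 36, z, m, 30, a, 29), (20, 36, z, m, 30, q, 5), (20, 36, z, m, 30, z, 21), (20, 36, z, m, 35, a, 17), (31, 13, w, t, 34, w, 15), (32, 40, z, y, 30, a, 29), (32, 40, z, y, 30, q, 5), (32, 40, z, y, 30, z, 21), (32, 40, z, y, 35, a, 17), (35, 36, w, m, 34, w, 15), (5, 9, z, r, 30, a, 29), (5, 9, z, r, 30, q, 5), (5, 9, z, r, 30, z, 21), (5, 9, z, r, 35, a, 17)}.
π_{G, D} gives {(a, 20), (a, 32), (a, 5), (q, 20), (q, 32), (q, 5), (w, 31), (w, 35), (z, 20), (z, 32), (z, 5)} (3 duplicate(s) eliminated).
Selection G != a: {(q, 20), (q, 32), (q, 5), (w, 31), (w, 35), (z, 20), (z, 32), (z, 5)}

{(q, 20), (q, 32), (q, 5), (w, 31), (w, 35), (z, 20), (z, 32), (z, 5)}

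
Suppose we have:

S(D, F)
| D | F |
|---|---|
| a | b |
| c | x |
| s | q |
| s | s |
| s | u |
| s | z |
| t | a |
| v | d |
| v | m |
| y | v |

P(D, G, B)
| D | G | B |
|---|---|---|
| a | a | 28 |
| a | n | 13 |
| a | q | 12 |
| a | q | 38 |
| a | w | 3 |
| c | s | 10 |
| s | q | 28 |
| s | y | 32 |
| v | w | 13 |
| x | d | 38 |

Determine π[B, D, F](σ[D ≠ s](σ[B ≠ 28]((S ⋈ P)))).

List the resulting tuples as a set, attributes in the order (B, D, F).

S ⋈ P (natural join on D): {(a, b, a, 28), (a, b, n, 13), (a, b, q, 12), (a, b, q, 38), (a, b, w, 3), (c, x, s, 10), (s, q, q, 28), (s, q, y, 32), (s, s, q, 28), (s, s, y, 32), (s, u, q, 28), (s, u, y, 32), (s, z, q, 28), (s, z, y, 32), (v, d, w, 13), (v, m, w, 13)}
Apply σ_{B ≠ 28}; surviving tuples: {(a, b, n, 13), (a, b, q, 12), (a, b, q, 38), (a, b, w, 3), (c, x, s, 10), (s, q, y, 32), (s, s, y, 32), (s, u, y, 32), (s, z, y, 32), (v, d, w, 13), (v, m, w, 13)}
Apply σ_{D ≠ s}; surviving tuples: {(a, b, n, 13), (a, b, q, 12), (a, b, q, 38), (a, b, w, 3), (c, x, s, 10), (v, d, w, 13), (v, m, w, 13)}
π_{B, D, F} gives {(10, c, x), (12, a, b), (13, a, b), (13, v, d), (13, v, m), (3, a, b), (38, a, b)}.

{(10, c, x), (12, a, b), (13, a, b), (13, v, d), (13, v, m), (3, a, b), (38, a, b)}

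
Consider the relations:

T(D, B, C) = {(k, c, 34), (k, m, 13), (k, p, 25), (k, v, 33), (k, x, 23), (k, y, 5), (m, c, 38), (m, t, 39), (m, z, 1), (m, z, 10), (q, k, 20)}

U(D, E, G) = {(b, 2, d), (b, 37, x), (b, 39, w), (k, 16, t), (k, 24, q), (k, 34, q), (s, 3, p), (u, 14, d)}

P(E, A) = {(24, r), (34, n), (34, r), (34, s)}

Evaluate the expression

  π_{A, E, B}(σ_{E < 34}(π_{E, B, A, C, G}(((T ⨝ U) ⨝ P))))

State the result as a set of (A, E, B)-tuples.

{(r, 24, c), (r, 24, m), (r, 24, p), (r, 24, v), (r, 24, x), (r, 24, y)}

Joining T and U on D yields {(k, c, 34, 16, t), (k, c, 34, 24, q), (k, c, 34, 34, q), (k, m, 13, 16, t), (k, m, 13, 24, q), (k, m, 13, 34, q), (k, p, 25, 16, t), (k, p, 25, 24, q), (k, p, 25, 34, q), (k, v, 33, 16, t), (k, v, 33, 24, q), (k, v, 33, 34, q), (k, x, 23, 16, t), (k, x, 23, 24, q), (k, x, 23, 34, q), (k, y, 5, 16, t), (k, y, 5, 24, q), (k, y, 5, 34, q)}.
Joining (T ⨝ U) and P on E yields {(k, c, 34, 24, q, r), (k, c, 34, 34, q, n), (k, c, 34, 34, q, r), (k, c, 34, 34, q, s), (k, m, 13, 24, q, r), (k, m, 13, 34, q, n), (k, m, 13, 34, q, r), (k, m, 13, 34, q, s), (k, p, 25, 24, q, r), (k, p, 25, 34, q, n), (k, p, 25, 34, q, r), (k, p, 25, 34, q, s), (k, v, 33, 24, q, r), (k, v, 33, 34, q, n), (k, v, 33, 34, q, r), (k, v, 33, 34, q, s), (k, x, 23, 24, q, r), (k, x, 23, 34, q, n), (k, x, 23, 34, q, r), (k, x, 23, 34, q, s), (k, y, 5, 24, q, r), (k, y, 5, 34, q, n), (k, y, 5, 34, q, r), (k, y, 5, 34, q, s)}.
Keep only column(s) E, B, A, C, G: {(24, c, r, 34, q), (24, m, r, 13, q), (24, p, r, 25, q), (24, v, r, 33, q), (24, x, r, 23, q), (24, y, r, 5, q), (34, c, n, 34, q), (34, c, r, 34, q), (34, c, s, 34, q), (34, m, n, 13, q), (34, m, r, 13, q), (34, m, s, 13, q), (34, p, n, 25, q), (34, p, r, 25, q), (34, p, s, 25, q), (34, v, n, 33, q), (34, v, r, 33, q), (34, v, s, 33, q), (34, x, n, 23, q), (34, x, r, 23, q), (34, x, s, 23, q), (34, y, n, 5, q), (34, y, r, 5, q), (34, y, s, 5, q)}
Filtering on E < 34 leaves {(24, c, r, 34, q), (24, m, r, 13, q), (24, p, r, 25, q), (24, v, r, 33, q), (24, x, r, 23, q), (24, y, r, 5, q)}.
Keep only column(s) A, E, B: {(r, 24, c), (r, 24, m), (r, 24, p), (r, 24, v), (r, 24, x), (r, 24, y)}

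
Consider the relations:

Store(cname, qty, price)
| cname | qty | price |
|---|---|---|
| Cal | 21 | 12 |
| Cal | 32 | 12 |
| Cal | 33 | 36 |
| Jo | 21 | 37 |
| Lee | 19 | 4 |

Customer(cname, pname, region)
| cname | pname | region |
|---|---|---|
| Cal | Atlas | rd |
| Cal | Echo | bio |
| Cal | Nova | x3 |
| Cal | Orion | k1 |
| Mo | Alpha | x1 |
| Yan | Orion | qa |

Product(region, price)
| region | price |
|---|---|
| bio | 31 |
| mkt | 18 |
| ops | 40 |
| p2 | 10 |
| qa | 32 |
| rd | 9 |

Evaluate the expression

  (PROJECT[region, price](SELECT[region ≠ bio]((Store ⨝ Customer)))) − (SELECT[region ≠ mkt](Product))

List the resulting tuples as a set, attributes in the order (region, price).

{(k1, 12), (k1, 36), (rd, 12), (rd, 36), (x3, 12), (x3, 36)}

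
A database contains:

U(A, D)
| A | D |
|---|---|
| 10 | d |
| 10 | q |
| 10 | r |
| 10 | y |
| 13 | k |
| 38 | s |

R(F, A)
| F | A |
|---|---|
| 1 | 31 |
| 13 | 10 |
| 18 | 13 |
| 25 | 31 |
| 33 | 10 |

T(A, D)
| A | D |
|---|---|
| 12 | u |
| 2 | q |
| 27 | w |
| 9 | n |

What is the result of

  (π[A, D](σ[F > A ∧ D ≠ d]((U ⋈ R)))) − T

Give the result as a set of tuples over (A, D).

{(10, q), (10, r), (10, y), (13, k)}

Natural join on A: {(10, d, 13), (10, d, 33), (10, q, 13), (10, q, 33), (10, r, 13), (10, r, 33), (10, y, 13), (10, y, 33), (13, k, 18)}
Apply σ_{F > A ∧ D ≠ d}; surviving tuples: {(10, q, 13), (10, q, 33), (10, r, 13), (10, r, 33), (10, y, 13), (10, y, 33), (13, k, 18)}
π[A, D]: project onto (A, D) (3 duplicate(s) eliminated) → {(10, q), (10, r), (10, y), (13, k)}
Set difference of the two operands is {(10, q), (10, r), (10, y), (13, k)}.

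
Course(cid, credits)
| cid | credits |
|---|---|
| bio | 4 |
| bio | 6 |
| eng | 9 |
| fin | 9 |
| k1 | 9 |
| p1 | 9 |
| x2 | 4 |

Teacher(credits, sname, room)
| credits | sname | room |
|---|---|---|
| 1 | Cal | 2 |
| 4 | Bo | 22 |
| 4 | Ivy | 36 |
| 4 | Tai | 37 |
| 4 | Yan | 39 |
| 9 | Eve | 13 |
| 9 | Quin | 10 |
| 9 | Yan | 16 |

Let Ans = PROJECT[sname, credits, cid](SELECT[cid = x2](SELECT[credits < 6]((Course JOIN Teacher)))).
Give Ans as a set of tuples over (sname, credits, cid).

Natural join on credits: {(bio, 4, Bo, 22), (bio, 4, Ivy, 36), (bio, 4, Tai, 37), (bio, 4, Yan, 39), (eng, 9, Eve, 13), (eng, 9, Quin, 10), (eng, 9, Yan, 16), (fin, 9, Eve, 13), (fin, 9, Quin, 10), (fin, 9, Yan, 16), (k1, 9, Eve, 13), (k1, 9, Quin, 10), (k1, 9, Yan, 16), (p1, 9, Eve, 13), (p1, 9, Quin, 10), (p1, 9, Yan, 16), (x2, 4, Bo, 22), (x2, 4, Ivy, 36), (x2, 4, Tai, 37), (x2, 4, Yan, 39)}
Apply σ_{credits < 6}; surviving tuples: {(bio, 4, Bo, 22), (bio, 4, Ivy, 36), (bio, 4, Tai, 37), (bio, 4, Yan, 39), (x2, 4, Bo, 22), (x2, 4, Ivy, 36), (x2, 4, Tai, 37), (x2, 4, Yan, 39)}
Apply σ_{cid = x2}; surviving tuples: {(x2, 4, Bo, 22), (x2, 4, Ivy, 36), (x2, 4, Tai, 37), (x2, 4, Yan, 39)}
Projecting to sname, credits, cid: {(Bo, 4, x2), (Ivy, 4, x2), (Tai, 4, x2), (Yan, 4, x2)}

{(Bo, 4, x2), (Ivy, 4, x2), (Tai, 4, x2), (Yan, 4, x2)}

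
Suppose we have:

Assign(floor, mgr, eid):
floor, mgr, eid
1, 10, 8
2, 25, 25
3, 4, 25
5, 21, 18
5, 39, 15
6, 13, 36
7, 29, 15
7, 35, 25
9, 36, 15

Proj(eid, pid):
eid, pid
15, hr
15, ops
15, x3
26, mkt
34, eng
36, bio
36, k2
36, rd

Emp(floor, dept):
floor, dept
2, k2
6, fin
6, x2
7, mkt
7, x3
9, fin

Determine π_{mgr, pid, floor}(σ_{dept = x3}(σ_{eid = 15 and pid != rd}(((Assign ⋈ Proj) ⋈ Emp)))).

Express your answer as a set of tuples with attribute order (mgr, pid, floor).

{(29, hr, 7), (29, ops, 7), (29, x3, 7)}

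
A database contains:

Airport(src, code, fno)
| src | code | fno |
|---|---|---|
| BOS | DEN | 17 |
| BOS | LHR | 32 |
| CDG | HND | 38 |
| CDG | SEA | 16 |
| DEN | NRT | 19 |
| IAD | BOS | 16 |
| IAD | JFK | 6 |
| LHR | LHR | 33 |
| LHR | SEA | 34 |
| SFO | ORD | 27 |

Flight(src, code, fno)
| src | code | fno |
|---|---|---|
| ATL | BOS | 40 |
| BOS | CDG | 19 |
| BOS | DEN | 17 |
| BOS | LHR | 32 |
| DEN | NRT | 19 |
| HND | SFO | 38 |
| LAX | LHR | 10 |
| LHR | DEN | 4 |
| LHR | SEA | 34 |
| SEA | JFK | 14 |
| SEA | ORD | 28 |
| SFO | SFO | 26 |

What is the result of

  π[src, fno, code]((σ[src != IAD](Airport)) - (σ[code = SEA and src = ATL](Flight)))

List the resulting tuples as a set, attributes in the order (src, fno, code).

{(BOS, 17, DEN), (BOS, 32, LHR), (CDG, 16, SEA), (CDG, 38, HND), (DEN, 19, NRT), (LHR, 33, LHR), (LHR, 34, SEA), (SFO, 27, ORD)}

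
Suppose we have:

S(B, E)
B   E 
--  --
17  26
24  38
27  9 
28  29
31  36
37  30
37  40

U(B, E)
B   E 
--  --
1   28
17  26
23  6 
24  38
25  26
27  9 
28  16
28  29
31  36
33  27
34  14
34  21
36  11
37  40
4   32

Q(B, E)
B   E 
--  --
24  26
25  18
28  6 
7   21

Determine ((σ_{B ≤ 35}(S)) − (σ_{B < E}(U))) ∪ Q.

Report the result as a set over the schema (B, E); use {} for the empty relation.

{(24, 26), (25, 18), (27, 9), (28, 6), (7, 21)}

Apply σ_{B ≤ 35}; surviving tuples: {(17, 26), (24, 38), (27, 9), (28, 29), (31, 36)}
Apply σ_{B < E}; surviving tuples: {(1, 28), (17, 26), (24, 38), (25, 26), (28, 29), (31, 36), (37, 40), (4, 32)}
Taking the difference: {(27, 9)}
Taking the union: {(24, 26), (25, 18), (27, 9), (28, 6), (7, 21)}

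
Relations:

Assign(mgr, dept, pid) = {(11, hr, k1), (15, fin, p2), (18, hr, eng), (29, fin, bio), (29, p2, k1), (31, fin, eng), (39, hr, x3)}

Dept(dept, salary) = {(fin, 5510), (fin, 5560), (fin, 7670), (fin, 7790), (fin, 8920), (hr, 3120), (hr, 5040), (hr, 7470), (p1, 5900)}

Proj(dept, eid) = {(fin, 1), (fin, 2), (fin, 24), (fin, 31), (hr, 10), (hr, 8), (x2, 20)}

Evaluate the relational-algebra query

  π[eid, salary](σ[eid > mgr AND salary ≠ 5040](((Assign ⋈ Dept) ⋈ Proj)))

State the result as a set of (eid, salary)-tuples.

{(24, 5510), (24, 5560), (24, 7670), (24, 7790), (24, 8920), (31, 5510), (31, 5560), (31, 7670), (31, 7790), (31, 8920)}

Natural join on dept: {(11, hr, k1, 3120), (11, hr, k1, 5040), (11, hr, k1, 7470), (15, fin, p2, 5510), (15, fin, p2, 5560), (15, fin, p2, 7670), (15, fin, p2, 7790), (15, fin, p2, 8920), (18, hr, eng, 3120), (18, hr, eng, 5040), (18, hr, eng, 7470), (29, fin, bio, 5510), (29, fin, bio, 5560), (29, fin, bio, 7670), (29, fin, bio, 7790), (29, fin, bio, 8920), (31, fin, eng, 5510), (31, fin, eng, 5560), (31, fin, eng, 7670), (31, fin, eng, 7790), (31, fin, eng, 8920), (39, hr, x3, 3120), (39, hr, x3, 5040), (39, hr, x3, 7470)}
Natural join on dept: {(11, hr, k1, 3120, 10), (11, hr, k1, 3120, 8), (11, hr, k1, 5040, 10), (11, hr, k1, 5040, 8), (11, hr, k1, 7470, 10), (11, hr, k1, 7470, 8), (15, fin, p2, 5510, 1), (15, fin, p2, 5510, 2), (15, fin, p2, 5510, 24), (15, fin, p2, 5510, 31), (15, fin, p2, 5560, 1), (15, fin, p2, 5560, 2), (15, fin, p2, 5560, 24), (15, fin, p2, 5560, 31), (15, fin, p2, 7670, 1), (15, fin, p2, 7670, 2), (15, fin, p2, 7670, 24), (15, fin, p2, 7670, 31), (15, fin, p2, 7790, 1), (15, fin, p2, 7790, 2), (15, fin, p2, 7790, 24), (15, fin, p2, 7790, 31), (15, fin, p2, 8920, 1), (15, fin, p2, 8920, 2), (15, fin, p2, 8920, 24), (15, fin, p2, 8920, 31), (18, hr, eng, 3120, 10), (18, hr, eng, 3120, 8), (18, hr, eng, 5040, 10), (18, hr, eng, 5040, 8), (18, hr, eng, 7470, 10), (18, hr, eng, 7470, 8), (29, fin, bio, 5510, 1), (29, fin, bio, 5510, 2), (29, fin, bio, 5510, 24), (29, fin, bio, 5510, 31), (29, fin, bio, 5560, 1), (29, fin, bio, 5560, 2), (29, fin, bio, 5560, 24), (29, fin, bio, 5560, 31), (29, fin, bio, 7670, 1), (29, fin, bio, 7670, 2), (29, fin, bio, 7670, 24), (29, fin, bio, 7670, 31), (29, fin, bio, 7790, 1), (29, fin, bio, 7790, 2), (29, fin, bio, 7790, 24), (29, fin, bio, 7790, 31), (29, fin, bio, 8920, 1), (29, fin, bio, 8920, 2), (29, fin, bio, 8920, 24), (29, fin, bio, 8920, 31), (31, fin, eng, 5510, 1), (31, fin, eng, 5510, 2), (31, fin, eng, 5510, 24), (31, fin, eng, 5510, 31), (31, fin, eng, 5560, 1), (31, fin, eng, 5560, 2), (31, fin, eng, 5560, 24), (31, fin, eng, 5560, 31), (31, fin, eng, 7670, 1), (31, fin, eng, 7670, 2), (31, fin, eng, 7670, 24), (31, fin, eng, 7670, 31), (31, fin, eng, 7790, 1), (31, fin, eng, 7790, 2), (31, fin, eng, 7790, 24), (31, fin, eng, 7790, 31), (31, fin, eng, 8920, 1), (31, fin, eng, 8920, 2), (31, fin, eng, 8920, 24), (31, fin, eng, 8920, 31), (39, hr, x3, 3120, 10), (39, hr, x3, 3120, 8), (39, hr, x3, 5040, 10), (39, hr, x3, 5040, 8), (39, hr, x3, 7470, 10), (39, hr, x3, 7470, 8)}
Selection eid > mgr AND salary ≠ 5040: {(15, fin, p2, 5510, 24), (15, fin, p2, 5510, 31), (15, fin, p2, 5560, 24), (15, fin, p2, 5560, 31), (15, fin, p2, 7670, 24), (15, fin, p2, 7670, 31), (15, fin, p2, 7790, 24), (15, fin, p2, 7790, 31), (15, fin, p2, 8920, 24), (15, fin, p2, 8920, 31), (29, fin, bio, 5510, 31), (29, fin, bio, 5560, 31), (29, fin, bio, 7670, 31), (29, fin, bio, 7790, 31), (29, fin, bio, 8920, 31)}
Keep only column(s) eid, salary (5 duplicate(s) eliminated): {(24, 5510), (24, 5560), (24, 7670), (24, 7790), (24, 8920), (31, 5510), (31, 5560), (31, 7670), (31, 7790), (31, 8920)}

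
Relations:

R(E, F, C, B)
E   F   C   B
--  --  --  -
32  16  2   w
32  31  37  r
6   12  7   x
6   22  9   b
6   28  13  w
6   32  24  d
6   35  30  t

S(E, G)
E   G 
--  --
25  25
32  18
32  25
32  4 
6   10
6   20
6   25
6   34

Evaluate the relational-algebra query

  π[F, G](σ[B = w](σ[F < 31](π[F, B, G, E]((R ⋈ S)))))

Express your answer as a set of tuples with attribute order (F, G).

Natural join on E: {(32, 16, 2, w, 18), (32, 16, 2, w, 25), (32, 16, 2, w, 4), (32, 31, 37, r, 18), (32, 31, 37, r, 25), (32, 31, 37, r, 4), (6, 12, 7, x, 10), (6, 12, 7, x, 20), (6, 12, 7, x, 25), (6, 12, 7, x, 34), (6, 22, 9, b, 10), (6, 22, 9, b, 20), (6, 22, 9, b, 25), (6, 22, 9, b, 34), (6, 28, 13, w, 10), (6, 28, 13, w, 20), (6, 28, 13, w, 25), (6, 28, 13, w, 34), (6, 32, 24, d, 10), (6, 32, 24, d, 20), (6, 32, 24, d, 25), (6, 32, 24, d, 34), (6, 35, 30, t, 10), (6, 35, 30, t, 20), (6, 35, 30, t, 25), (6, 35, 30, t, 34)}
π_{F, B, G, E} gives {(12, x, 10, 6), (12, x, 20, 6), (12, x, 25, 6), (12, x, 34, 6), (16, w, 18, 32), (16, w, 25, 32), (16, w, 4, 32), (22, b, 10, 6), (22, b, 20, 6), (22, b, 25, 6), (22, b, 34, 6), (28, w, 10, 6), (28, w, 20, 6), (28, w, 25, 6), (28, w, 34, 6), (31, r, 18, 32), (31, r, 25, 32), (31, r, 4, 32), (32, d, 10, 6), (32, d, 20, 6), (32, d, 25, 6), (32, d, 34, 6), (35, t, 10, 6), (35, t, 20, 6), (35, t, 25, 6), (35, t, 34, 6)}.
Selection F < 31: {(12, x, 10, 6), (12, x, 20, 6), (12, x, 25, 6), (12, x, 34, 6), (16, w, 18, 32), (16, w, 25, 32), (16, w, 4, 32), (22, b, 10, 6), (22, b, 20, 6), (22, b, 25, 6), (22, b, 34, 6), (28, w, 10, 6), (28, w, 20, 6), (28, w, 25, 6), (28, w, 34, 6)}
Selection B = w: {(16, w, 18, 32), (16, w, 25, 32), (16, w, 4, 32), (28, w, 10, 6), (28, w, 20, 6), (28, w, 25, 6), (28, w, 34, 6)}
π_{F, G} gives {(16, 18), (16, 25), (16, 4), (28, 10), (28, 20), (28, 25), (28, 34)}.

{(16, 18), (16, 25), (16, 4), (28, 10), (28, 20), (28, 25), (28, 34)}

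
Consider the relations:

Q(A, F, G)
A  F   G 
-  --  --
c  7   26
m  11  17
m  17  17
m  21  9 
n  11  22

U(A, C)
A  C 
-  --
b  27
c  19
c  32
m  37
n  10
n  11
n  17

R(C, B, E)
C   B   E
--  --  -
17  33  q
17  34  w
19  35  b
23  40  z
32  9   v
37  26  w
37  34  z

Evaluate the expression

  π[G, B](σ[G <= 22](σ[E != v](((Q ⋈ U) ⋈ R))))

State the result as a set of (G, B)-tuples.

{(17, 26), (17, 34), (22, 33), (22, 34), (9, 26), (9, 34)}

Q ⋈ U (natural join on A): {(c, 7, 26, 19), (c, 7, 26, 32), (m, 11, 17, 37), (m, 17, 17, 37), (m, 21, 9, 37), (n, 11, 22, 10), (n, 11, 22, 11), (n, 11, 22, 17)}
(Q ⋈ U) ⋈ R (natural join on C): {(c, 7, 26, 19, 35, b), (c, 7, 26, 32, 9, v), (m, 11, 17, 37, 26, w), (m, 11, 17, 37, 34, z), (m, 17, 17, 37, 26, w), (m, 17, 17, 37, 34, z), (m, 21, 9, 37, 26, w), (m, 21, 9, 37, 34, z), (n, 11, 22, 17, 33, q), (n, 11, 22, 17, 34, w)}
Selection E != v: {(c, 7, 26, 19, 35, b), (m, 11, 17, 37, 26, w), (m, 11, 17, 37, 34, z), (m, 17, 17, 37, 26, w), (m, 17, 17, 37, 34, z), (m, 21, 9, 37, 26, w), (m, 21, 9, 37, 34, z), (n, 11, 22, 17, 33, q), (n, 11, 22, 17, 34, w)}
Selection G <= 22: {(m, 11, 17, 37, 26, w), (m, 11, 17, 37, 34, z), (m, 17, 17, 37, 26, w), (m, 17, 17, 37, 34, z), (m, 21, 9, 37, 26, w), (m, 21, 9, 37, 34, z), (n, 11, 22, 17, 33, q), (n, 11, 22, 17, 34, w)}
π_{G, B} gives {(17, 26), (17, 34), (22, 33), (22, 34), (9, 26), (9, 34)} (2 duplicate(s) eliminated).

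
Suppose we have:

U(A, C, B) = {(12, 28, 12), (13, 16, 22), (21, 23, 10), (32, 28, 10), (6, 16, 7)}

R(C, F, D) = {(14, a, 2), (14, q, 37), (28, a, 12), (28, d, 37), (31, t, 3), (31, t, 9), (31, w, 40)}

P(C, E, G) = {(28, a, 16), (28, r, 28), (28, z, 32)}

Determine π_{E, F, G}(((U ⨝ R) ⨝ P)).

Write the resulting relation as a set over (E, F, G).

Joining U and R on C yields {(12, 28, 12, a, 12), (12, 28, 12, d, 37), (32, 28, 10, a, 12), (32, 28, 10, d, 37)}.
Joining (U ⨝ R) and P on C yields {(12, 28, 12, a, 12, a, 16), (12, 28, 12, a, 12, r, 28), (12, 28, 12, a, 12, z, 32), (12, 28, 12, d, 37, a, 16), (12, 28, 12, d, 37, r, 28), (12, 28, 12, d, 37, z, 32), (32, 28, 10, a, 12, a, 16), (32, 28, 10, a, 12, r, 28), (32, 28, 10, a, 12, z, 32), (32, 28, 10, d, 37, a, 16), (32, 28, 10, d, 37, r, 28), (32, 28, 10, d, 37, z, 32)}.
Projecting to E, F, G (6 duplicate(s) eliminated): {(a, a, 16), (a, d, 16), (r, a, 28), (r, d, 28), (z, a, 32), (z, d, 32)}

{(a, a, 16), (a, d, 16), (r, a, 28), (r, d, 28), (z, a, 32), (z, d, 32)}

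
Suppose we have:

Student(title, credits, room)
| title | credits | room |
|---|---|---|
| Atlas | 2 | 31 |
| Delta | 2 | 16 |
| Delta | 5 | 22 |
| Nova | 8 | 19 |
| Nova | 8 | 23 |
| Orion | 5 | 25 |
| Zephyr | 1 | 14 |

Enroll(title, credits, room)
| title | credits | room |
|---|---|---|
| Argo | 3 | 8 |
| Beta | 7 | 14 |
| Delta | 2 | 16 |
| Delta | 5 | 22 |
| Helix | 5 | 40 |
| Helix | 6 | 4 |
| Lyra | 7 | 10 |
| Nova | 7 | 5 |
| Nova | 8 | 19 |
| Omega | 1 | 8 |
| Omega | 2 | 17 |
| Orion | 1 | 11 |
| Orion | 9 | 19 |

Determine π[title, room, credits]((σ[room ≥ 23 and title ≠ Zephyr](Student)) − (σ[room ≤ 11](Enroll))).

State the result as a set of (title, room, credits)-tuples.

Filtering on room ≥ 23 and title ≠ Zephyr leaves {(Atlas, 2, 31), (Nova, 8, 23), (Orion, 5, 25)}.
Filtering on room ≤ 11 leaves {(Argo, 3, 8), (Helix, 6, 4), (Lyra, 7, 10), (Nova, 7, 5), (Omega, 1, 8), (Orion, 1, 11)}.
Difference: {(Atlas, 2, 31), (Nova, 8, 23), (Orion, 5, 25)} with {(Argo, 3, 8), (Helix, 6, 4), (Lyra, 7, 10), (Nova, 7, 5), (Omega, 1, 8), (Orion, 1, 11)} → {(Atlas, 2, 31), (Nova, 8, 23), (Orion, 5, 25)}
π[title, room, credits]: project onto (title, room, credits) → {(Atlas, 31, 2), (Nova, 23, 8), (Orion, 25, 5)}

{(Atlas, 31, 2), (Nova, 23, 8), (Orion, 25, 5)}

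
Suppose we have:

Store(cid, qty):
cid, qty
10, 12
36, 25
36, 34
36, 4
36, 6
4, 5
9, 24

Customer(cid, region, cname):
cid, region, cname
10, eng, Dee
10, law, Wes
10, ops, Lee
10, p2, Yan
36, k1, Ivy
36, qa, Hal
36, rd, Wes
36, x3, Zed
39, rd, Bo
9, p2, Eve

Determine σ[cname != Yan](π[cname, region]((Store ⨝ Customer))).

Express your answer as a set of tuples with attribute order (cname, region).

Natural join on cid: {(10, 12, eng, Dee), (10, 12, law, Wes), (10, 12, ops, Lee), (10, 12, p2, Yan), (36, 25, k1, Ivy), (36, 25, qa, Hal), (36, 25, rd, Wes), (36, 25, x3, Zed), (36, 34, k1, Ivy), (36, 34, qa, Hal), (36, 34, rd, Wes), (36, 34, x3, Zed), (36, 4, k1, Ivy), (36, 4, qa, Hal), (36, 4, rd, Wes), (36, 4, x3, Zed), (36, 6, k1, Ivy), (36, 6, qa, Hal), (36, 6, rd, Wes), (36, 6, x3, Zed), (9, 24, p2, Eve)}
π_{cname, region} gives {(Dee, eng), (Eve, p2), (Hal, qa), (Ivy, k1), (Lee, ops), (Wes, law), (Wes, rd), (Yan, p2), (Zed, x3)} (12 duplicate(s) eliminated).
Apply σ_{cname != Yan}; surviving tuples: {(Dee, eng), (Eve, p2), (Hal, qa), (Ivy, k1), (Lee, ops), (Wes, law), (Wes, rd), (Zed, x3)}

{(Dee, eng), (Eve, p2), (Hal, qa), (Ivy, k1), (Lee, ops), (Wes, law), (Wes, rd), (Zed, x3)}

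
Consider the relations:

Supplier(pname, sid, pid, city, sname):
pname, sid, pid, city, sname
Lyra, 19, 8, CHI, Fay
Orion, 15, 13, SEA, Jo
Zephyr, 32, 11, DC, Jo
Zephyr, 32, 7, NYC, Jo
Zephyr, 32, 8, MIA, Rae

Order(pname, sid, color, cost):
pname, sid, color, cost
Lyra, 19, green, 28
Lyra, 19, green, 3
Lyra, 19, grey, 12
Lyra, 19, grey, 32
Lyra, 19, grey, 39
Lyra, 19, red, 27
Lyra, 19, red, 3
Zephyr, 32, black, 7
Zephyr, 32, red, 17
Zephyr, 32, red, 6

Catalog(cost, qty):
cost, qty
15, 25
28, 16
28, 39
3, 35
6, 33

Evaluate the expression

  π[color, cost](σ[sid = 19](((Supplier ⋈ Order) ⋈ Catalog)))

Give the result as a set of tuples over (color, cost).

{(green, 28), (green, 3), (red, 3)}

Supplier ⋈ Order (natural join on pname, sid): {(Lyra, 19, 8, CHI, Fay, green, 28), (Lyra, 19, 8, CHI, Fay, green, 3), (Lyra, 19, 8, CHI, Fay, grey, 12), (Lyra, 19, 8, CHI, Fay, grey, 32), (Lyra, 19, 8, CHI, Fay, grey, 39), (Lyra, 19, 8, CHI, Fay, red, 27), (Lyra, 19, 8, CHI, Fay, red, 3), (Zephyr, 32, 11, DC, Jo, black, 7), (Zephyr, 32, 11, DC, Jo, red, 17), (Zephyr, 32, 11, DC, Jo, red, 6), (Zephyr, 32, 7, NYC, Jo, black, 7), (Zephyr, 32, 7, NYC, Jo, red, 17), (Zephyr, 32, 7, NYC, Jo, red, 6), (Zephyr, 32, 8, MIA, Rae, black, 7), (Zephyr, 32, 8, MIA, Rae, red, 17), (Zephyr, 32, 8, MIA, Rae, red, 6)}
(Supplier ⋈ Order) ⋈ Catalog (natural join on cost): {(Lyra, 19, 8, CHI, Fay, green, 28, 16), (Lyra, 19, 8, CHI, Fay, green, 28, 39), (Lyra, 19, 8, CHI, Fay, green, 3, 35), (Lyra, 19, 8, CHI, Fay, red, 3, 35), (Zephyr, 32, 11, DC, Jo, red, 6, 33), (Zephyr, 32, 7, NYC, Jo, red, 6, 33), (Zephyr, 32, 8, MIA, Rae, red, 6, 33)}
σ[sid = 19]: keep tuples satisfying sid = 19 → {(Lyra, 19, 8, CHI, Fay, green, 28, 16), (Lyra, 19, 8, CHI, Fay, green, 28, 39), (Lyra, 19, 8, CHI, Fay, green, 3, 35), (Lyra, 19, 8, CHI, Fay, red, 3, 35)}
Projecting to color, cost (1 duplicate(s) eliminated): {(green, 28), (green, 3), (red, 3)}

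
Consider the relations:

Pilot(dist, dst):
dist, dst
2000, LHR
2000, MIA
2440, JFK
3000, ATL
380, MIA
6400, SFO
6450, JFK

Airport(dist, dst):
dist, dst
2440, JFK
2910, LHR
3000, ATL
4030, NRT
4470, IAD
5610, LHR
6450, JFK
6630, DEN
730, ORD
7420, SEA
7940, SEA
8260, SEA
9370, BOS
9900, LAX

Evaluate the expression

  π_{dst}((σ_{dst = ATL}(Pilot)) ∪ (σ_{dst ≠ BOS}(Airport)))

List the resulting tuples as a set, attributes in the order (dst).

{ATL, DEN, IAD, JFK, LAX, LHR, NRT, ORD, SEA}

Filtering on dst = ATL leaves {(3000, ATL)}.
Filtering on dst ≠ BOS leaves {(2440, JFK), (2910, LHR), (3000, ATL), (4030, NRT), (4470, IAD), (5610, LHR), (6450, JFK), (6630, DEN), (730, ORD), (7420, SEA), (7940, SEA), (8260, SEA), (9900, LAX)}.
Taking the union: {(2440, JFK), (2910, LHR), (3000, ATL), (4030, NRT), (4470, IAD), (5610, LHR), (6450, JFK), (6630, DEN), (730, ORD), (7420, SEA), (7940, SEA), (8260, SEA), (9900, LAX)}
Projecting to dst (4 duplicate(s) eliminated): {ATL, DEN, IAD, JFK, LAX, LHR, NRT, ORD, SEA}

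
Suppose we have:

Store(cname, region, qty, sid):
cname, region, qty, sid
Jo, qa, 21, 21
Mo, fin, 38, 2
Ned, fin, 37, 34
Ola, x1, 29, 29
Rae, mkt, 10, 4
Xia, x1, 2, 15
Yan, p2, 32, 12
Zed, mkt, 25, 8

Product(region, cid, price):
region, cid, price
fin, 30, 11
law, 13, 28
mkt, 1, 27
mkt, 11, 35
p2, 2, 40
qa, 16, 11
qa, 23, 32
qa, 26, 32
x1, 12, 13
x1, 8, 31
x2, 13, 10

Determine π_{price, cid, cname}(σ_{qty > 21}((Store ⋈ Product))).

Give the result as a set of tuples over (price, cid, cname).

{(11, 30, Mo), (11, 30, Ned), (13, 12, Ola), (27, 1, Zed), (31, 8, Ola), (35, 11, Zed), (40, 2, Yan)}

Natural join on region: {(Jo, qa, 21, 21, 16, 11), (Jo, qa, 21, 21, 23, 32), (Jo, qa, 21, 21, 26, 32), (Mo, fin, 38, 2, 30, 11), (Ned, fin, 37, 34, 30, 11), (Ola, x1, 29, 29, 12, 13), (Ola, x1, 29, 29, 8, 31), (Rae, mkt, 10, 4, 1, 27), (Rae, mkt, 10, 4, 11, 35), (Xia, x1, 2, 15, 12, 13), (Xia, x1, 2, 15, 8, 31), (Yan, p2, 32, 12, 2, 40), (Zed, mkt, 25, 8, 1, 27), (Zed, mkt, 25, 8, 11, 35)}
Selection qty > 21: {(Mo, fin, 38, 2, 30, 11), (Ned, fin, 37, 34, 30, 11), (Ola, x1, 29, 29, 12, 13), (Ola, x1, 29, 29, 8, 31), (Yan, p2, 32, 12, 2, 40), (Zed, mkt, 25, 8, 1, 27), (Zed, mkt, 25, 8, 11, 35)}
π_{price, cid, cname} gives {(11, 30, Mo), (11, 30, Ned), (13, 12, Ola), (27, 1, Zed), (31, 8, Ola), (35, 11, Zed), (40, 2, Yan)}.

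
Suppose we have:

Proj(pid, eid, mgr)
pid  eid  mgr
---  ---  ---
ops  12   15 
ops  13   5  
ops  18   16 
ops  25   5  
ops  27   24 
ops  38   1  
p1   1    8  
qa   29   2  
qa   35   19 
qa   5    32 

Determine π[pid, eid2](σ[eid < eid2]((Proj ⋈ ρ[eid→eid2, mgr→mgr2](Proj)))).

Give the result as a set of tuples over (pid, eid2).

{(ops, 13), (ops, 18), (ops, 25), (ops, 27), (ops, 38), (qa, 29), (qa, 35)}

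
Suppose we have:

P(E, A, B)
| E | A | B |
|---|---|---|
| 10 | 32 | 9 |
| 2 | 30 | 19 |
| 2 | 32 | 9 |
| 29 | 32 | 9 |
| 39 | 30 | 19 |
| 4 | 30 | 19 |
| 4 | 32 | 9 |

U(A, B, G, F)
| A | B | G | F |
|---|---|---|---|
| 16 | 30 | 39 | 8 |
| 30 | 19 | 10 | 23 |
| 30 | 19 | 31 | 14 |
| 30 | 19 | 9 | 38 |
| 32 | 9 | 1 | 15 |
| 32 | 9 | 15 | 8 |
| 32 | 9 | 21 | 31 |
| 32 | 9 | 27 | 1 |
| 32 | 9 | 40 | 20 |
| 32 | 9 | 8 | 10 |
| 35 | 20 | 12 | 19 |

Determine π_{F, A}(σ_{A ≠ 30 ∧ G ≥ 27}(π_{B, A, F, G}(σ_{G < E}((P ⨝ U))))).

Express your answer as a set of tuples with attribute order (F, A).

{(1, 32)}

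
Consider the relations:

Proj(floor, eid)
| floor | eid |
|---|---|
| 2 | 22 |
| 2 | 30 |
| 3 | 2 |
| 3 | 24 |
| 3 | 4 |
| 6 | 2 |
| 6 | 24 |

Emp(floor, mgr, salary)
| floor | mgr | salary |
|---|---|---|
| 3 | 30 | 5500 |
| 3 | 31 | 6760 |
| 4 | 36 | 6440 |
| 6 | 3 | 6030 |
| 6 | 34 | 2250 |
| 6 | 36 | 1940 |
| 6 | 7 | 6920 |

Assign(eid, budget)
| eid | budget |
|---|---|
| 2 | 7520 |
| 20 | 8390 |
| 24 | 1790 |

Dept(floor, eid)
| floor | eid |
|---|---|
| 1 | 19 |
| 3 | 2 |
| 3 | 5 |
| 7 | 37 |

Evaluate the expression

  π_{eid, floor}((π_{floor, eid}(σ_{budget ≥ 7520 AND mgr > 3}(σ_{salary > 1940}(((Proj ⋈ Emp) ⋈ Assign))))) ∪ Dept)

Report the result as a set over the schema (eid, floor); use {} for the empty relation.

{(19, 1), (2, 3), (2, 6), (37, 7), (5, 3)}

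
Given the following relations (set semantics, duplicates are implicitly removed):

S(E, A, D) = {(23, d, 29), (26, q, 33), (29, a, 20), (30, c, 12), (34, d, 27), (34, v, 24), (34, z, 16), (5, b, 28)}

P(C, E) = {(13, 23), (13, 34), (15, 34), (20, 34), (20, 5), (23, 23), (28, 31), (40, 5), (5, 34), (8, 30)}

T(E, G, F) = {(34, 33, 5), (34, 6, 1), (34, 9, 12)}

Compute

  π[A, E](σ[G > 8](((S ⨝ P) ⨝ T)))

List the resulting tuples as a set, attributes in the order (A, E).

Natural join on E: {(23, d, 29, 13), (23, d, 29, 23), (30, c, 12, 8), (34, d, 27, 13), (34, d, 27, 15), (34, d, 27, 20), (34, d, 27, 5), (34, v, 24, 13), (34, v, 24, 15), (34, v, 24, 20), (34, v, 24, 5), (34, z, 16, 13), (34, z, 16, 15), (34, z, 16, 20), (34, z, 16, 5), (5, b, 28, 20), (5, b, 28, 40)}
Natural join on E: {(34, d, 27, 13, 33, 5), (34, d, 27, 13, 6, 1), (34, d, 27, 13, 9, 12), (34, d, 27, 15, 33, 5), (34, d, 27, 15, 6, 1), (34, d, 27, 15, 9, 12), (34, d, 27, 20, 33, 5), (34, d, 27, 20, 6, 1), (34, d, 27, 20, 9, 12), (34, d, 27, 5, 33, 5), (34, d, 27, 5, 6, 1), (34, d, 27, 5, 9, 12), (34, v, 24, 13, 33, 5), (34, v, 24, 13, 6, 1), (34, v, 24, 13, 9, 12), (34, v, 24, 15, 33, 5), (34, v, 24, 15, 6, 1), (34, v, 24, 15, 9, 12), (34, v, 24, 20, 33, 5), (34, v, 24, 20, 6, 1), (34, v, 24, 20, 9, 12), (34, v, 24, 5, 33, 5), (34, v, 24, 5, 6, 1), (34, v, 24, 5, 9, 12), (34, z, 16, 13, 33, 5), (34, z, 16, 13, 6, 1), (34, z, 16, 13, 9, 12), (34, z, 16, 15, 33, 5), (34, z, 16, 15, 6, 1), (34, z, 16, 15, 9, 12), (34, z, 16, 20, 33, 5), (34, z, 16, 20, 6, 1), (34, z, 16, 20, 9, 12), (34, z, 16, 5, 33, 5), (34, z, 16, 5, 6, 1), (34, z, 16, 5, 9, 12)}
σ[G > 8]: keep tuples satisfying G > 8 → {(34, d, 27, 13, 33, 5), (34, d, 27, 13, 9, 12), (34, d, 27, 15, 33, 5), (34, d, 27, 15, 9, 12), (34, d, 27, 20, 33, 5), (34, d, 27, 20, 9, 12), (34, d, 27, 5, 33, 5), (34, d, 27, 5, 9, 12), (34, v, 24, 13, 33, 5), (34, v, 24, 13, 9, 12), (34, v, 24, 15, 33, 5), (34, v, 24, 15, 9, 12), (34, v, 24, 20, 33, 5), (34, v, 24, 20, 9, 12), (34, v, 24, 5, 33, 5), (34, v, 24, 5, 9, 12), (34, z, 16, 13, 33, 5), (34, z, 16, 13, 9, 12), (34, z, 16, 15, 33, 5), (34, z, 16, 15, 9, 12), (34, z, 16, 20, 33, 5), (34, z, 16, 20, 9, 12), (34, z, 16, 5, 33, 5), (34, z, 16, 5, 9, 12)}
π[A, E]: project onto (A, E) (21 duplicate(s) eliminated) → {(d, 34), (v, 34), (z, 34)}

{(d, 34), (v, 34), (z, 34)}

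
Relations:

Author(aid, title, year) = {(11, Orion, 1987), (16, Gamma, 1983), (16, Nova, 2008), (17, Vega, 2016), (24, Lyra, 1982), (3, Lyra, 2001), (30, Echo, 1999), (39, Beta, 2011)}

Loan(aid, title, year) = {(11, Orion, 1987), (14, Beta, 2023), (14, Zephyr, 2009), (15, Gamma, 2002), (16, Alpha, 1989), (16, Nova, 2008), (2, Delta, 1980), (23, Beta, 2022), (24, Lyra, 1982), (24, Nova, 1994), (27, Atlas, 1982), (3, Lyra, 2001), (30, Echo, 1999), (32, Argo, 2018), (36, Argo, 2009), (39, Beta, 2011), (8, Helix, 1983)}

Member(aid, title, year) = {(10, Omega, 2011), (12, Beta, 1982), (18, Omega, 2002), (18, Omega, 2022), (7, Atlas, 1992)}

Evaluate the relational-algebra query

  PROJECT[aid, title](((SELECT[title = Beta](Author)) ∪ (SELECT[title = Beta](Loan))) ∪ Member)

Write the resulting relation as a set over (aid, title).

Filtering on title = Beta leaves {(39, Beta, 2011)}.
Filtering on title = Beta leaves {(14, Beta, 2023), (23, Beta, 2022), (39, Beta, 2011)}.
Set union of the two operands is {(14, Beta, 2023), (23, Beta, 2022), (39, Beta, 2011)}.
Set union of the two operands is {(10, Omega, 2011), (12, Beta, 1982), (14, Beta, 2023), (18, Omega, 2002), (18, Omega, 2022), (23, Beta, 2022), (39, Beta, 2011), (7, Atlas, 1992)}.
Keep only column(s) aid, title (1 duplicate(s) eliminated): {(10, Omega), (12, Beta), (14, Beta), (18, Omega), (23, Beta), (39, Beta), (7, Atlas)}

{(10, Omega), (12, Beta), (14, Beta), (18, Omega), (23, Beta), (39, Beta), (7, Atlas)}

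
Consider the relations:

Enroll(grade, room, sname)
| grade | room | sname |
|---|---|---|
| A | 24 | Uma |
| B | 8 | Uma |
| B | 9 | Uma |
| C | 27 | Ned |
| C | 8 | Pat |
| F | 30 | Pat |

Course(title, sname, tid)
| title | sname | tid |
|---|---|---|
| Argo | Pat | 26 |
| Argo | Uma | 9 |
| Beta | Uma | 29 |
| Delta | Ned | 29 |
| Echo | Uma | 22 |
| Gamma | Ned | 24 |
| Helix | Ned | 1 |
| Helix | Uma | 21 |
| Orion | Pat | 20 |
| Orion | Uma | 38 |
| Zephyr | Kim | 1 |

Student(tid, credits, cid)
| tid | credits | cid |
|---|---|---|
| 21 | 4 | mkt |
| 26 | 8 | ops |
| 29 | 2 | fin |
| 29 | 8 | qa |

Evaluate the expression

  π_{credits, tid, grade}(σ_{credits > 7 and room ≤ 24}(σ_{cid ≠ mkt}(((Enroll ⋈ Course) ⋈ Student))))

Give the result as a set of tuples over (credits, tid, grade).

{(8, 26, C), (8, 29, A), (8, 29, B)}

Joining Enroll and Course on sname yields {(A, 24, Uma, Argo, 9), (A, 24, Uma, Beta, 29), (A, 24, Uma, Echo, 22), (A, 24, Uma, Helix, 21), (A, 24, Uma, Orion, 38), (B, 8, Uma, Argo, 9), (B, 8, Uma, Beta, 29), (B, 8, Uma, Echo, 22), (B, 8, Uma, Helix, 21), (B, 8, Uma, Orion, 38), (B, 9, Uma, Argo, 9), (B, 9, Uma, Beta, 29), (B, 9, Uma, Echo, 22), (B, 9, Uma, Helix, 21), (B, 9, Uma, Orion, 38), (C, 27, Ned, Delta, 29), (C, 27, Ned, Gamma, 24), (C, 27, Ned, Helix, 1), (C, 8, Pat, Argo, 26), (C, 8, Pat, Orion, 20), (F, 30, Pat, Argo, 26), (F, 30, Pat, Orion, 20)}.
Joining (Enroll ⋈ Course) and Student on tid yields {(A, 24, Uma, Beta, 29, 2, fin), (A, 24, Uma, Beta, 29, 8, qa), (A, 24, Uma, Helix, 21, 4, mkt), (B, 8, Uma, Beta, 29, 2, fin), (B, 8, Uma, Beta, 29, 8, qa), (B, 8, Uma, Helix, 21, 4, mkt), (B, 9, Uma, Beta, 29, 2, fin), (B, 9, Uma, Beta, 29, 8, qa), (B, 9, Uma, Helix, 21, 4, mkt), (C, 27, Ned, Delta, 29, 2, fin), (C, 27, Ned, Delta, 29, 8, qa), (C, 8, Pat, Argo, 26, 8, ops), (F, 30, Pat, Argo, 26, 8, ops)}.
σ[cid ≠ mkt]: keep tuples satisfying cid ≠ mkt → {(A, 24, Uma, Beta, 29, 2, fin), (A, 24, Uma, Beta, 29, 8, qa), (B, 8, Uma, Beta, 29, 2, fin), (B, 8, Uma, Beta, 29, 8, qa), (B, 9, Uma, Beta, 29, 2, fin), (B, 9, Uma, Beta, 29, 8, qa), (C, 27, Ned, Delta, 29, 2, fin), (C, 27, Ned, Delta, 29, 8, qa), (C, 8, Pat, Argo, 26, 8, ops), (F, 30, Pat, Argo, 26, 8, ops)}
σ[credits > 7 and room ≤ 24]: keep tuples satisfying credits > 7 and room ≤ 24 → {(A, 24, Uma, Beta, 29, 8, qa), (B, 8, Uma, Beta, 29, 8, qa), (B, 9, Uma, Beta, 29, 8, qa), (C, 8, Pat, Argo, 26, 8, ops)}
Keep only column(s) credits, tid, grade (1 duplicate(s) eliminated): {(8, 26, C), (8, 29, A), (8, 29, B)}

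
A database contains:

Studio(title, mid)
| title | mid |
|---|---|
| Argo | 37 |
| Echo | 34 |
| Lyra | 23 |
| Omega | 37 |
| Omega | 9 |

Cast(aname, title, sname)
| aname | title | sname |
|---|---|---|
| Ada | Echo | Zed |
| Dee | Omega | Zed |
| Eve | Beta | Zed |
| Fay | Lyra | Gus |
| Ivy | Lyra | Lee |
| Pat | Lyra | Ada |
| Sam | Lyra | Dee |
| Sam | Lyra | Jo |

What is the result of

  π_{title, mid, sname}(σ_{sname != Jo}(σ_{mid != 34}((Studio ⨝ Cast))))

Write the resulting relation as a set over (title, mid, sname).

Natural join on title: {(Echo, 34, Ada, Zed), (Lyra, 23, Fay, Gus), (Lyra, 23, Ivy, Lee), (Lyra, 23, Pat, Ada), (Lyra, 23, Sam, Dee), (Lyra, 23, Sam, Jo), (Omega, 37, Dee, Zed), (Omega, 9, Dee, Zed)}
Selection mid != 34: {(Lyra, 23, Fay, Gus), (Lyra, 23, Ivy, Lee), (Lyra, 23, Pat, Ada), (Lyra, 23, Sam, Dee), (Lyra, 23, Sam, Jo), (Omega, 37, Dee, Zed), (Omega, 9, Dee, Zed)}
Selection sname != Jo: {(Lyra, 23, Fay, Gus), (Lyra, 23, Ivy, Lee), (Lyra, 23, Pat, Ada), (Lyra, 23, Sam, Dee), (Omega, 37, Dee, Zed), (Omega, 9, Dee, Zed)}
Projecting to title, mid, sname: {(Lyra, 23, Ada), (Lyra, 23, Dee), (Lyra, 23, Gus), (Lyra, 23, Lee), (Omega, 37, Zed), (Omega, 9, Zed)}

{(Lyra, 23, Ada), (Lyra, 23, Dee), (Lyra, 23, Gus), (Lyra, 23, Lee), (Omega, 37, Zed), (Omega, 9, Zed)}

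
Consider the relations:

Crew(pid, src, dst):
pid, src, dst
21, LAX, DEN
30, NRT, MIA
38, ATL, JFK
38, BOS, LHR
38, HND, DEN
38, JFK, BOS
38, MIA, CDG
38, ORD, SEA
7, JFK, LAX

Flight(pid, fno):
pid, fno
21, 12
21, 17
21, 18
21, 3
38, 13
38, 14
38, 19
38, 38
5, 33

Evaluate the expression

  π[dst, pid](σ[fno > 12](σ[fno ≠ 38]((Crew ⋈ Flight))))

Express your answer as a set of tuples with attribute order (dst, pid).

{(BOS, 38), (CDG, 38), (DEN, 21), (DEN, 38), (JFK, 38), (LHR, 38), (SEA, 38)}

Joining Crew and Flight on pid yields {(21, LAX, DEN, 12), (21, LAX, DEN, 17), (21, LAX, DEN, 18), (21, LAX, DEN, 3), (38, ATL, JFK, 13), (38, ATL, JFK, 14), (38, ATL, JFK, 19), (38, ATL, JFK, 38), (38, BOS, LHR, 13), (38, BOS, LHR, 14), (38, BOS, LHR, 19), (38, BOS, LHR, 38), (38, HND, DEN, 13), (38, HND, DEN, 14), (38, HND, DEN, 19), (38, HND, DEN, 38), (38, JFK, BOS, 13), (38, JFK, BOS, 14), (38, JFK, BOS, 19), (38, JFK, BOS, 38), (38, MIA, CDG, 13), (38, MIA, CDG, 14), (38, MIA, CDG, 19), (38, MIA, CDG, 38), (38, ORD, SEA, 13), (38, ORD, SEA, 14), (38, ORD, SEA, 19), (38, ORD, SEA, 38)}.
σ[fno ≠ 38]: keep tuples satisfying fno ≠ 38 → {(21, LAX, DEN, 12), (21, LAX, DEN, 17), (21, LAX, DEN, 18), (21, LAX, DEN, 3), (38, ATL, JFK, 13), (38, ATL, JFK, 14), (38, ATL, JFK, 19), (38, BOS, LHR, 13), (38, BOS, LHR, 14), (38, BOS, LHR, 19), (38, HND, DEN, 13), (38, HND, DEN, 14), (38, HND, DEN, 19), (38, JFK, BOS, 13), (38, JFK, BOS, 14), (38, JFK, BOS, 19), (38, MIA, CDG, 13), (38, MIA, CDG, 14), (38, MIA, CDG, 19), (38, ORD, SEA, 13), (38, ORD, SEA, 14), (38, ORD, SEA, 19)}
σ[fno > 12]: keep tuples satisfying fno > 12 → {(21, LAX, DEN, 17), (21, LAX, DEN, 18), (38, ATL, JFK, 13), (38, ATL, JFK, 14), (38, ATL, JFK, 19), (38, BOS, LHR, 13), (38, BOS, LHR, 14), (38, BOS, LHR, 19), (38, HND, DEN, 13), (38, HND, DEN, 14), (38, HND, DEN, 19), (38, JFK, BOS, 13), (38, JFK, BOS, 14), (38, JFK, BOS, 19), (38, MIA, CDG, 13), (38, MIA, CDG, 14), (38, MIA, CDG, 19), (38, ORD, SEA, 13), (38, ORD, SEA, 14), (38, ORD, SEA, 19)}
Keep only column(s) dst, pid (13 duplicate(s) eliminated): {(BOS, 38), (CDG, 38), (DEN, 21), (DEN, 38), (JFK, 38), (LHR, 38), (SEA, 38)}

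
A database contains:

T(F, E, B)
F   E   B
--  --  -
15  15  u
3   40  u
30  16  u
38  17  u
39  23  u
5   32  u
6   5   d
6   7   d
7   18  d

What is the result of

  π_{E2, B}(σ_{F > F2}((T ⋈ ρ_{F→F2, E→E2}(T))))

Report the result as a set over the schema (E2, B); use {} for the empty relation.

{(15, u), (16, u), (17, u), (32, u), (40, u), (5, d), (7, d)}

ρ[F→F2, E→E2]: schema becomes (F2, E2, B); tuples unchanged.
Natural join on B: {(15, 15, u, 15, 15), (15, 15, u, 3, 40), (15, 15, u, 30, 16), (15, 15, u, 38, 17), (15, 15, u, 39, 23), (15, 15, u, 5, 32), (3, 40, u, 15, 15), (3, 40, u, 3, 40), (3, 40, u, 30, 16), (3, 40, u, 38, 17), (3, 40, u, 39, 23), (3, 40, u, 5, 32), (30, 16, u, 15, 15), (30, 16, u, 3, 40), (30, 16, u, 30, 16), (30, 16, u, 38, 17), (30, 16, u, 39, 23), (30, 16, u, 5, 32), (38, 17, u, 15, 15), (38, 17, u, 3, 40), (38, 17, u, 30, 16), (38, 17, u, 38, 17), (38, 17, u, 39, 23), (38, 17, u, 5, 32), (39, 23, u, 15, 15), (39, 23, u, 3, 40), (39, 23, u, 30, 16), (39, 23, u, 38, 17), (39, 23, u, 39, 23), (39, 23, u, 5, 32), (5, 32, u, 15, 15), (5, 32, u, 3, 40), (5, 32, u, 30, 16), (5, 32, u, 38, 17), (5, 32, u, 39, 23), (5, 32, u, 5, 32), (6, 5, d, 6, 5), (6, 5, d, 6, 7), (6, 5, d, 7, 18), (6, 7, d, 6, 5), (6, 7, d, 6, 7), (6, 7, d, 7, 18), (7, 18, d, 6, 5), (7, 18, d, 6, 7), (7, 18, d, 7, 18)}
Selection F > F2: {(15, 15, u, 3, 40), (15, 15, u, 5, 32), (30, 16, u, 15, 15), (30, 16, u, 3, 40), (30, 16, u, 5, 32), (38, 17, u, 15, 15), (38, 17, u, 3, 40), (38, 17, u, 30, 16), (38, 17, u, 5, 32), (39, 23, u, 15, 15), (39, 23, u, 3, 40), (39, 23, u, 30, 16), (39, 23, u, 38, 17), (39, 23, u, 5, 32), (5, 32, u, 3, 40), (7, 18, d, 6, 5), (7, 18, d, 6, 7)}
π_{E2, B} gives {(15, u), (16, u), (17, u), (32, u), (40, u), (5, d), (7, d)} (10 duplicate(s) eliminated).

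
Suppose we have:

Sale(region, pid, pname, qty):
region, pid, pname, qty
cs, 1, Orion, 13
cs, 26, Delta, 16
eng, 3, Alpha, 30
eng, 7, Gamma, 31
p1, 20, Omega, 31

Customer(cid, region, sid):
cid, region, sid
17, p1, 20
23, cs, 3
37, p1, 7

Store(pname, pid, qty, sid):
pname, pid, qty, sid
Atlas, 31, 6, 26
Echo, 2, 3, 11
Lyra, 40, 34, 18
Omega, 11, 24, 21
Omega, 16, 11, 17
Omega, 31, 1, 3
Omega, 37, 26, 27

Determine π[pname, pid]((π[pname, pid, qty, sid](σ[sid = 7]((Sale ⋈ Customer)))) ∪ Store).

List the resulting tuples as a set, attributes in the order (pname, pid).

{(Atlas, 31), (Echo, 2), (Lyra, 40), (Omega, 11), (Omega, 16), (Omega, 20), (Omega, 31), (Omega, 37)}

Sale ⋈ Customer (natural join on region): {(cs, 1, Orion, 13, 23, 3), (cs, 26, Delta, 16, 23, 3), (p1, 20, Omega, 31, 17, 20), (p1, 20, Omega, 31, 37, 7)}
Selection sid = 7: {(p1, 20, Omega, 31, 37, 7)}
π[pname, pid, qty, sid]: project onto (pname, pid, qty, sid) → {(Omega, 20, 31, 7)}
Taking the union: {(Atlas, 31, 6, 26), (Echo, 2, 3, 11), (Lyra, 40, 34, 18), (Omega, 11, 24, 21), (Omega, 16, 11, 17), (Omega, 20, 31, 7), (Omega, 31, 1, 3), (Omega, 37, 26, 27)}
π[pname, pid]: project onto (pname, pid) → {(Atlas, 31), (Echo, 2), (Lyra, 40), (Omega, 11), (Omega, 16), (Omega, 20), (Omega, 31), (Omega, 37)}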